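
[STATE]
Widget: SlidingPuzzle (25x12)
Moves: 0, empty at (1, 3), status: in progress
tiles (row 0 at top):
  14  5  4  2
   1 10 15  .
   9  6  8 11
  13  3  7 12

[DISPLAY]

┌────┬────┬────┬────┐    
│ 14 │  5 │  4 │  2 │    
├────┼────┼────┼────┤    
│  1 │ 10 │ 15 │    │    
├────┼────┼────┼────┤    
│  9 │  6 │  8 │ 11 │    
├────┼────┼────┼────┤    
│ 13 │  3 │  7 │ 12 │    
└────┴────┴────┴────┘    
Moves: 0                 
                         
                         


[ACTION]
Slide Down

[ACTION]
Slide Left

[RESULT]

┌────┬────┬────┬────┐    
│ 14 │  5 │  4 │    │    
├────┼────┼────┼────┤    
│  1 │ 10 │ 15 │  2 │    
├────┼────┼────┼────┤    
│  9 │  6 │  8 │ 11 │    
├────┼────┼────┼────┤    
│ 13 │  3 │  7 │ 12 │    
└────┴────┴────┴────┘    
Moves: 1                 
                         
                         


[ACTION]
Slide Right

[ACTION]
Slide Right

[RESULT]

┌────┬────┬────┬────┐    
│ 14 │    │  5 │  4 │    
├────┼────┼────┼────┤    
│  1 │ 10 │ 15 │  2 │    
├────┼────┼────┼────┤    
│  9 │  6 │  8 │ 11 │    
├────┼────┼────┼────┤    
│ 13 │  3 │  7 │ 12 │    
└────┴────┴────┴────┘    
Moves: 3                 
                         
                         


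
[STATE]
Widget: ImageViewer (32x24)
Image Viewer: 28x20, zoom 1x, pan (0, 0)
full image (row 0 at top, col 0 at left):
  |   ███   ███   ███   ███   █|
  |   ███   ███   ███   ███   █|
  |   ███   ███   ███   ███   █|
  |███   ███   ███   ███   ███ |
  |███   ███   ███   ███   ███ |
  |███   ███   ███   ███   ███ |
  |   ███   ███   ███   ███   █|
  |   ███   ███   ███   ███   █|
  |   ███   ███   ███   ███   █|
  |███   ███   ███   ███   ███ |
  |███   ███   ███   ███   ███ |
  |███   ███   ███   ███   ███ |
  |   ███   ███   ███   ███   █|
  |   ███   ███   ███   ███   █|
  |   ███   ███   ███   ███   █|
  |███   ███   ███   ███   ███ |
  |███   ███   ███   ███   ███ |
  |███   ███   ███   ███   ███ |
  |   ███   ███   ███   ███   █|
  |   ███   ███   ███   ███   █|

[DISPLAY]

   ███   ███   ███   ███   █    
   ███   ███   ███   ███   █    
   ███   ███   ███   ███   █    
███   ███   ███   ███   ███     
███   ███   ███   ███   ███     
███   ███   ███   ███   ███     
   ███   ███   ███   ███   █    
   ███   ███   ███   ███   █    
   ███   ███   ███   ███   █    
███   ███   ███   ███   ███     
███   ███   ███   ███   ███     
███   ███   ███   ███   ███     
   ███   ███   ███   ███   █    
   ███   ███   ███   ███   █    
   ███   ███   ███   ███   █    
███   ███   ███   ███   ███     
███   ███   ███   ███   ███     
███   ███   ███   ███   ███     
   ███   ███   ███   ███   █    
   ███   ███   ███   ███   █    
                                
                                
                                
                                


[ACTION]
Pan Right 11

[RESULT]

█   ███   ███   █               
█   ███   ███   █               
█   ███   ███   █               
 ███   ███   ███                
 ███   ███   ███                
 ███   ███   ███                
█   ███   ███   █               
█   ███   ███   █               
█   ███   ███   █               
 ███   ███   ███                
 ███   ███   ███                
 ███   ███   ███                
█   ███   ███   █               
█   ███   ███   █               
█   ███   ███   █               
 ███   ███   ███                
 ███   ███   ███                
 ███   ███   ███                
█   ███   ███   █               
█   ███   ███   █               
                                
                                
                                
                                


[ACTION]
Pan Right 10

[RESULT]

███   █                         
███   █                         
███   █                         
   ███                          
   ███                          
   ███                          
███   █                         
███   █                         
███   █                         
   ███                          
   ███                          
   ███                          
███   █                         
███   █                         
███   █                         
   ███                          
   ███                          
   ███                          
███   █                         
███   █                         
                                
                                
                                
                                


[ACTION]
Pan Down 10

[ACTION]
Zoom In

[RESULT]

   ██████      ██████      █████
   ██████      ██████      █████
███      ██████      ██████     
███      ██████      ██████     
███      ██████      ██████     
███      ██████      ██████     
███      ██████      ██████     
███      ██████      ██████     
   ██████      ██████      █████
   ██████      ██████      █████
   ██████      ██████      █████
   ██████      ██████      █████
   ██████      ██████      █████
   ██████      ██████      █████
███      ██████      ██████     
███      ██████      ██████     
███      ██████      ██████     
███      ██████      ██████     
███      ██████      ██████     
███      ██████      ██████     
   ██████      ██████      █████
   ██████      ██████      █████
   ██████      ██████      █████
   ██████      ██████      █████


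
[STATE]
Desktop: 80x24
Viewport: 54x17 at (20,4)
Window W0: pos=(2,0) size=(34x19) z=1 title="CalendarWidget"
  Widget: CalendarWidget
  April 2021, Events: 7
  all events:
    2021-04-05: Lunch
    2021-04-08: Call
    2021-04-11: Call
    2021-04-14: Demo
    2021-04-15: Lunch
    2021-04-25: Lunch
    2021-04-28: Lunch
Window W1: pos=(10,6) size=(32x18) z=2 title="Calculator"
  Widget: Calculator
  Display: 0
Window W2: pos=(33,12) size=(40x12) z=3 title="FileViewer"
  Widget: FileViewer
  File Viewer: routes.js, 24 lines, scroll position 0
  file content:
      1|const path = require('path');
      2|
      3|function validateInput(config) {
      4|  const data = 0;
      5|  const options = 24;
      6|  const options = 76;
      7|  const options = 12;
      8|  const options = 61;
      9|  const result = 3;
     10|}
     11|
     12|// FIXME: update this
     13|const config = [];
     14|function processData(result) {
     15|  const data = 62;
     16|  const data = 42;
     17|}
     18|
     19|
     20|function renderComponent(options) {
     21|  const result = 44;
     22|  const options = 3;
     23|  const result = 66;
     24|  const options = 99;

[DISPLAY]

 Su            ┃                                      
  4            ┃                                      
━━━━━━━━━━━━━━━━━━━━━┓                                
or                   ┃                                
─────────────────────┨                                
                    0┃                                
───┬───┐             ┃                                
 9 │ ÷ │             ┃                                
───┼───┤     ┏━━━━━━━━━━━━━━━━━━━━━━━━━━━━━━━━━━━━━━┓ 
 6 │ × │     ┃ FileViewer                           ┃ 
───┼───┤     ┠──────────────────────────────────────┨ 
 3 │ - │     ┃const path = require('path');        ▲┃ 
───┼───┤     ┃                                     █┃ 
 = │ + │     ┃function validateInput(config) {     ░┃ 
───┼───┤     ┃  const data = 0;                    ░┃ 
 MR│ M+│     ┃  const options = 24;                ░┃ 
───┴───┘     ┃  const options = 76;                ░┃ 


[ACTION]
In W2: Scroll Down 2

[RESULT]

 Su            ┃                                      
  4            ┃                                      
━━━━━━━━━━━━━━━━━━━━━┓                                
or                   ┃                                
─────────────────────┨                                
                    0┃                                
───┬───┐             ┃                                
 9 │ ÷ │             ┃                                
───┼───┤     ┏━━━━━━━━━━━━━━━━━━━━━━━━━━━━━━━━━━━━━━┓ 
 6 │ × │     ┃ FileViewer                           ┃ 
───┼───┤     ┠──────────────────────────────────────┨ 
 3 │ - │     ┃function validateInput(config) {     ▲┃ 
───┼───┤     ┃  const data = 0;                    █┃ 
 = │ + │     ┃  const options = 24;                ░┃ 
───┼───┤     ┃  const options = 76;                ░┃ 
 MR│ M+│     ┃  const options = 12;                ░┃ 
───┴───┘     ┃  const options = 61;                ░┃ 


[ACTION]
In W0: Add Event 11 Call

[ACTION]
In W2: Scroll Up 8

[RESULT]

 Su            ┃                                      
  4            ┃                                      
━━━━━━━━━━━━━━━━━━━━━┓                                
or                   ┃                                
─────────────────────┨                                
                    0┃                                
───┬───┐             ┃                                
 9 │ ÷ │             ┃                                
───┼───┤     ┏━━━━━━━━━━━━━━━━━━━━━━━━━━━━━━━━━━━━━━┓ 
 6 │ × │     ┃ FileViewer                           ┃ 
───┼───┤     ┠──────────────────────────────────────┨ 
 3 │ - │     ┃const path = require('path');        ▲┃ 
───┼───┤     ┃                                     █┃ 
 = │ + │     ┃function validateInput(config) {     ░┃ 
───┼───┤     ┃  const data = 0;                    ░┃ 
 MR│ M+│     ┃  const options = 24;                ░┃ 
───┴───┘     ┃  const options = 76;                ░┃ 


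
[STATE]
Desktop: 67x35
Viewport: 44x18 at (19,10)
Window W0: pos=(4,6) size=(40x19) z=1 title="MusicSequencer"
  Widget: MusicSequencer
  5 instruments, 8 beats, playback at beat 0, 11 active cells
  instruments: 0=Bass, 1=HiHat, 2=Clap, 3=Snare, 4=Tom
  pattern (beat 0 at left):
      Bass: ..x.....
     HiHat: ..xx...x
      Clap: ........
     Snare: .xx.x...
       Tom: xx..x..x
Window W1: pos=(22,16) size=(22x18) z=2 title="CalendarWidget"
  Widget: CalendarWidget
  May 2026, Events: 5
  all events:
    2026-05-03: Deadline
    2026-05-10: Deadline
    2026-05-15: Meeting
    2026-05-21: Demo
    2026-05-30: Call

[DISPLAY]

                        ┃                   
                        ┃                   
                        ┃                   
                        ┃                   
                        ┃                   
                        ┃                   
   ┏━━━━━━━━━━━━━━━━━━━━┓                   
   ┃ CalendarWidget     ┃                   
   ┠────────────────────┨                   
   ┃      May 2026      ┃                   
   ┃Mo Tu We Th Fr Sa Su┃                   
   ┃             1  2  3┃                   
   ┃ 4  5  6  7  8  9 10┃                   
   ┃11 12 13 14 15* 16 1┃                   
━━━┃18 19 20 21* 22 23 2┃                   
   ┃25 26 27 28 29 30* 3┃                   
   ┃                    ┃                   
   ┃                    ┃                   


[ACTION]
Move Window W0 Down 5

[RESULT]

                                            
━━━━━━━━━━━━━━━━━━━━━━━━┓                   
r                       ┃                   
────────────────────────┨                   
                        ┃                   
                        ┃                   
   ┏━━━━━━━━━━━━━━━━━━━━┓                   
   ┃ CalendarWidget     ┃                   
   ┠────────────────────┨                   
   ┃      May 2026      ┃                   
   ┃Mo Tu We Th Fr Sa Su┃                   
   ┃             1  2  3┃                   
   ┃ 4  5  6  7  8  9 10┃                   
   ┃11 12 13 14 15* 16 1┃                   
   ┃18 19 20 21* 22 23 2┃                   
   ┃25 26 27 28 29 30* 3┃                   
   ┃                    ┃                   
   ┃                    ┃                   


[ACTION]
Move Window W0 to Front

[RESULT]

                                            
━━━━━━━━━━━━━━━━━━━━━━━━┓                   
r                       ┃                   
────────────────────────┨                   
                        ┃                   
                        ┃                   
                        ┃                   
                        ┃                   
                        ┃                   
                        ┃                   
                        ┃                   
                        ┃                   
                        ┃                   
                        ┃                   
                        ┃                   
                        ┃                   
                        ┃                   
                        ┃                   


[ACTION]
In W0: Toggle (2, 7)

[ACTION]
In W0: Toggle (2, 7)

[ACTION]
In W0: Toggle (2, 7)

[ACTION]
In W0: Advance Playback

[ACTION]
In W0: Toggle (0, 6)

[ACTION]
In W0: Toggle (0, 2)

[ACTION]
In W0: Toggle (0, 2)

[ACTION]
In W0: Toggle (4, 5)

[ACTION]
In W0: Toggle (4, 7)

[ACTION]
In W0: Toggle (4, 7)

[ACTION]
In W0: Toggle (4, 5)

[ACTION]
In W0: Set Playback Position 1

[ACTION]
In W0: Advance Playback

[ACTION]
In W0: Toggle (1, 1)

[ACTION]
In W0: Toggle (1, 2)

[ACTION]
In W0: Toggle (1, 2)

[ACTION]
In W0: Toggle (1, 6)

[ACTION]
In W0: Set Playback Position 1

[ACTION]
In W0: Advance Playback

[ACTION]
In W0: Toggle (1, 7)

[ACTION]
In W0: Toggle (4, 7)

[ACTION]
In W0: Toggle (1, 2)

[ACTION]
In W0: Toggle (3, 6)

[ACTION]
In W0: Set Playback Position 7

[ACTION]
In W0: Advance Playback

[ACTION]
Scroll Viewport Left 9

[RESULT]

                                            
━━━━━━━━━━━━━━━━━━━━━━━━━━━━━━━━━┓          
cSequencer                       ┃          
─────────────────────────────────┨          
 ▼1234567                        ┃          
s··█···█·                        ┃          
t·█·█··█·                        ┃          
p·······█                        ┃          
e·██·█·█·                        ┃          
m██··█···                        ┃          
                                 ┃          
                                 ┃          
                                 ┃          
                                 ┃          
                                 ┃          
                                 ┃          
                                 ┃          
                                 ┃          


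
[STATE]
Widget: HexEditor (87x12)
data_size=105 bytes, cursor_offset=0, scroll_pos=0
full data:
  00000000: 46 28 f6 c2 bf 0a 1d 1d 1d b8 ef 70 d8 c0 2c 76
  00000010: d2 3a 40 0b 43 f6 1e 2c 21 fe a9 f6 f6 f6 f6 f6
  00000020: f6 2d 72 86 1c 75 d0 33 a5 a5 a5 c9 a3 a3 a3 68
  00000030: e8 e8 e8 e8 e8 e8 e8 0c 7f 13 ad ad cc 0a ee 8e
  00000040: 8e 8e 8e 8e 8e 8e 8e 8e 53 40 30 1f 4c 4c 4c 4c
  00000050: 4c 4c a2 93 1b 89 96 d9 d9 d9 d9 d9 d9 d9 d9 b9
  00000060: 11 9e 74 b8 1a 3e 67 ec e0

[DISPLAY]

00000000  46 28 f6 c2 bf 0a 1d 1d  1d b8 ef 70 d8 c0 2c 76  |F(.........p..,v|         
00000010  d2 3a 40 0b 43 f6 1e 2c  21 fe a9 f6 f6 f6 f6 f6  |.:@.C..,!.......|         
00000020  f6 2d 72 86 1c 75 d0 33  a5 a5 a5 c9 a3 a3 a3 68  |.-r..u.3.......h|         
00000030  e8 e8 e8 e8 e8 e8 e8 0c  7f 13 ad ad cc 0a ee 8e  |................|         
00000040  8e 8e 8e 8e 8e 8e 8e 8e  53 40 30 1f 4c 4c 4c 4c  |........S@0.LLLL|         
00000050  4c 4c a2 93 1b 89 96 d9  d9 d9 d9 d9 d9 d9 d9 b9  |LL..............|         
00000060  11 9e 74 b8 1a 3e 67 ec  e0                       |..t..>g..       |         
                                                                                       
                                                                                       
                                                                                       
                                                                                       
                                                                                       


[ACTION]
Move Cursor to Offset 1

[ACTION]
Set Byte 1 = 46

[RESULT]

00000000  46 46 f6 c2 bf 0a 1d 1d  1d b8 ef 70 d8 c0 2c 76  |FF.........p..,v|         
00000010  d2 3a 40 0b 43 f6 1e 2c  21 fe a9 f6 f6 f6 f6 f6  |.:@.C..,!.......|         
00000020  f6 2d 72 86 1c 75 d0 33  a5 a5 a5 c9 a3 a3 a3 68  |.-r..u.3.......h|         
00000030  e8 e8 e8 e8 e8 e8 e8 0c  7f 13 ad ad cc 0a ee 8e  |................|         
00000040  8e 8e 8e 8e 8e 8e 8e 8e  53 40 30 1f 4c 4c 4c 4c  |........S@0.LLLL|         
00000050  4c 4c a2 93 1b 89 96 d9  d9 d9 d9 d9 d9 d9 d9 b9  |LL..............|         
00000060  11 9e 74 b8 1a 3e 67 ec  e0                       |..t..>g..       |         
                                                                                       
                                                                                       
                                                                                       
                                                                                       
                                                                                       


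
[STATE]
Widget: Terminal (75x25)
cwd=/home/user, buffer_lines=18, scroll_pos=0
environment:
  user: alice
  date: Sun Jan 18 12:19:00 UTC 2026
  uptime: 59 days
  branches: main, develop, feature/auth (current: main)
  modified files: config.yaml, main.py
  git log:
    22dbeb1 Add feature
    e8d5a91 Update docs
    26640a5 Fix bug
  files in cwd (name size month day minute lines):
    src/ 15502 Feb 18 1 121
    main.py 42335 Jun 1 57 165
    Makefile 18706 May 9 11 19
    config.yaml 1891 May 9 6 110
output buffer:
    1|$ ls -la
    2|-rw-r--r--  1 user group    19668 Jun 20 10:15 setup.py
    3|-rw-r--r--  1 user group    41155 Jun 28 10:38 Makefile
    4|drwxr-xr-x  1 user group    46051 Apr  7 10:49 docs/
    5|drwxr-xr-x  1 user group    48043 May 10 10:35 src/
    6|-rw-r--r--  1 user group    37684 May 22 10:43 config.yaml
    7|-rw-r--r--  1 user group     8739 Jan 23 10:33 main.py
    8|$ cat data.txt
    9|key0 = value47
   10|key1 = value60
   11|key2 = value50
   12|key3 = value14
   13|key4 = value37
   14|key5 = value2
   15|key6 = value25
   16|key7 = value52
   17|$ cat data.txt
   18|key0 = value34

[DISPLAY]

$ ls -la                                                                   
-rw-r--r--  1 user group    19668 Jun 20 10:15 setup.py                    
-rw-r--r--  1 user group    41155 Jun 28 10:38 Makefile                    
drwxr-xr-x  1 user group    46051 Apr  7 10:49 docs/                       
drwxr-xr-x  1 user group    48043 May 10 10:35 src/                        
-rw-r--r--  1 user group    37684 May 22 10:43 config.yaml                 
-rw-r--r--  1 user group     8739 Jan 23 10:33 main.py                     
$ cat data.txt                                                             
key0 = value47                                                             
key1 = value60                                                             
key2 = value50                                                             
key3 = value14                                                             
key4 = value37                                                             
key5 = value2                                                              
key6 = value25                                                             
key7 = value52                                                             
$ cat data.txt                                                             
key0 = value34                                                             
$ █                                                                        
                                                                           
                                                                           
                                                                           
                                                                           
                                                                           
                                                                           


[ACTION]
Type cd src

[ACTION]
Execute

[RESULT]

$ ls -la                                                                   
-rw-r--r--  1 user group    19668 Jun 20 10:15 setup.py                    
-rw-r--r--  1 user group    41155 Jun 28 10:38 Makefile                    
drwxr-xr-x  1 user group    46051 Apr  7 10:49 docs/                       
drwxr-xr-x  1 user group    48043 May 10 10:35 src/                        
-rw-r--r--  1 user group    37684 May 22 10:43 config.yaml                 
-rw-r--r--  1 user group     8739 Jan 23 10:33 main.py                     
$ cat data.txt                                                             
key0 = value47                                                             
key1 = value60                                                             
key2 = value50                                                             
key3 = value14                                                             
key4 = value37                                                             
key5 = value2                                                              
key6 = value25                                                             
key7 = value52                                                             
$ cat data.txt                                                             
key0 = value34                                                             
$ cd src                                                                   
                                                                           
$ █                                                                        
                                                                           
                                                                           
                                                                           
                                                                           


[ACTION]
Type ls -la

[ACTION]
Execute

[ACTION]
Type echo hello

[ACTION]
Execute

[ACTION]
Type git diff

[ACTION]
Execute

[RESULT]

key2 = value50                                                             
key3 = value14                                                             
key4 = value37                                                             
key5 = value2                                                              
key6 = value25                                                             
key7 = value52                                                             
$ cat data.txt                                                             
key0 = value34                                                             
$ cd src                                                                   
                                                                           
$ ls -la                                                                   
drwxr-xr-x  1 alice group    15502 Feb 18 10:01 src/                       
-rw-r--r--  1 alice group    42335 Jun  1 10:57 main.py                    
-rw-r--r--  1 alice group    18706 May  9 10:11 Makefile                   
-rw-r--r--  1 alice group     1891 May  9 10:06 config.yaml                
$ echo hello                                                               
hello                                                                      
$ git diff                                                                 
diff --git a/main.py b/main.py                                             
--- a/main.py                                                              
+++ b/main.py                                                              
@@ -1,3 +1,4 @@                                                            
+# updated                                                                 
 import sys                                                                
$ █                                                                        


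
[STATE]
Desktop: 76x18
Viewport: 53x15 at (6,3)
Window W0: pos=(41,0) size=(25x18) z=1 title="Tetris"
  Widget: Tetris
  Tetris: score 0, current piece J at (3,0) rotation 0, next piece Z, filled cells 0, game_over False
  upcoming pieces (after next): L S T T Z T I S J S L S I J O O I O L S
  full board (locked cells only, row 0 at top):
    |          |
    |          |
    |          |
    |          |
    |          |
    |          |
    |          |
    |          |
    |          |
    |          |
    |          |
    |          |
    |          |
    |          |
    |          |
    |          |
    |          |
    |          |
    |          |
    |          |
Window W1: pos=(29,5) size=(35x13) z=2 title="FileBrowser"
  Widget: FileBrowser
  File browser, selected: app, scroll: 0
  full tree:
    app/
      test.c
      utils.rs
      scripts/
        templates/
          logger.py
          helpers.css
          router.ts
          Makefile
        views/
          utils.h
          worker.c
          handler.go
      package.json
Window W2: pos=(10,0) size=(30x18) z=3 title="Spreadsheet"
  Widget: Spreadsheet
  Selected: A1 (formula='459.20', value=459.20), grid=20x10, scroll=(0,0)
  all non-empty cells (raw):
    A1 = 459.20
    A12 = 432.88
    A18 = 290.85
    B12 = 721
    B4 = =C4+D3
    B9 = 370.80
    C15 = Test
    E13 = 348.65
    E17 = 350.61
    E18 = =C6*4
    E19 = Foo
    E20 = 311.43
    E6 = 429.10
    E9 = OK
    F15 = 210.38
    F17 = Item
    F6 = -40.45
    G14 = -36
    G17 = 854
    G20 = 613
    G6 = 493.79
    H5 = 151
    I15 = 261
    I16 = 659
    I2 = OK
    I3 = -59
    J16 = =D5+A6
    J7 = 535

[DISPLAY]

    ┃A1: 459.20                  ┃ ┃          │Next: 
    ┃       A       B       C    ┃ ┃          │▓▓    
    ┃----------------------------┃━━━━━━━━━━━━━━━━━━━
    ┃  1 [459.20]       0       0┃er                 
    ┃  2        0       0       0┃───────────────────
    ┃  3        0       0       0┃                   
    ┃  4        0       0       0┃                   
    ┃  5        0       0       0┃rs                 
    ┃  6        0       0       0┃ripts/             
    ┃  7        0       0       0┃e.json             
    ┃  8        0       0       0┃                   
    ┃  9        0  370.80       0┃                   
    ┃ 10        0       0       0┃                   
    ┃ 11        0       0       0┃                   
    ┗━━━━━━━━━━━━━━━━━━━━━━━━━━━━┛━━━━━━━━━━━━━━━━━━━


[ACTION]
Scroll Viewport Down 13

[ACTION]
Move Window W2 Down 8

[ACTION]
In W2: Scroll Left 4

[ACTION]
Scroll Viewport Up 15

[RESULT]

    ┏━━━━━━━━━━━━━━━━━━━━━━━━━━━━┓ ┏━━━━━━━━━━━━━━━━━
    ┃ Spreadsheet                ┃ ┃ Tetris          
    ┠────────────────────────────┨ ┠─────────────────
    ┃A1: 459.20                  ┃ ┃          │Next: 
    ┃       A       B       C    ┃ ┃          │▓▓    
    ┃----------------------------┃━━━━━━━━━━━━━━━━━━━
    ┃  1 [459.20]       0       0┃er                 
    ┃  2        0       0       0┃───────────────────
    ┃  3        0       0       0┃                   
    ┃  4        0       0       0┃                   
    ┃  5        0       0       0┃rs                 
    ┃  6        0       0       0┃ripts/             
    ┃  7        0       0       0┃e.json             
    ┃  8        0       0       0┃                   
    ┃  9        0  370.80       0┃                   


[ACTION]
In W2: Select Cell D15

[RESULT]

    ┏━━━━━━━━━━━━━━━━━━━━━━━━━━━━┓ ┏━━━━━━━━━━━━━━━━━
    ┃ Spreadsheet                ┃ ┃ Tetris          
    ┠────────────────────────────┨ ┠─────────────────
    ┃D15:                        ┃ ┃          │Next: 
    ┃       A       B       C    ┃ ┃          │▓▓    
    ┃----------------------------┃━━━━━━━━━━━━━━━━━━━
    ┃  1   459.20       0       0┃er                 
    ┃  2        0       0       0┃───────────────────
    ┃  3        0       0       0┃                   
    ┃  4        0       0       0┃                   
    ┃  5        0       0       0┃rs                 
    ┃  6        0       0       0┃ripts/             
    ┃  7        0       0       0┃e.json             
    ┃  8        0       0       0┃                   
    ┃  9        0  370.80       0┃                   


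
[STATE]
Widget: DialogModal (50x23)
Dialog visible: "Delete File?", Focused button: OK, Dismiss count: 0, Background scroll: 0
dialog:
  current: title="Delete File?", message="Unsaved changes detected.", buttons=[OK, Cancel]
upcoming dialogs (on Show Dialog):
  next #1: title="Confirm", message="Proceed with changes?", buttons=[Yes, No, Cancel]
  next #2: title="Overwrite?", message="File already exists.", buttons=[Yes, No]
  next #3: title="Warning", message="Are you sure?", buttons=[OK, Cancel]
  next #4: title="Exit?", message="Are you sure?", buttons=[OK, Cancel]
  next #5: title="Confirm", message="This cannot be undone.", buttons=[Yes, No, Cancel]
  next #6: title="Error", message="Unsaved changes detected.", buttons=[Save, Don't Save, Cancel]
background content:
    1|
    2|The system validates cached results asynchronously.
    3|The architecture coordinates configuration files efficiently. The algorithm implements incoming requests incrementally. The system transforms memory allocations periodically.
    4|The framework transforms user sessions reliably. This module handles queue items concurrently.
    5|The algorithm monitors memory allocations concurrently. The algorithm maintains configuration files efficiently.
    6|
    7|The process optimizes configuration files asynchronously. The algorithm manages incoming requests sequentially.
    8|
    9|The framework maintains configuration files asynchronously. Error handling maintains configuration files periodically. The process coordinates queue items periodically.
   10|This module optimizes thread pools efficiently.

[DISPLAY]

                                                  
The system validates cached results asynchronously
The architecture coordinates configuration files e
The framework transforms user sessions reliably. T
The algorithm monitors memory allocations concurre
                                                  
The process optimizes configuration files asynchro
                                                  
The framework maintains configuration files asynch
This modul┌───────────────────────────┐ciently.   
          │        Delete File?       │           
          │ Unsaved changes detected. │           
          │       [OK]  Cancel        │           
          └───────────────────────────┘           
                                                  
                                                  
                                                  
                                                  
                                                  
                                                  
                                                  
                                                  
                                                  


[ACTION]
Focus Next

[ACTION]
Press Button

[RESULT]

                                                  
The system validates cached results asynchronously
The architecture coordinates configuration files e
The framework transforms user sessions reliably. T
The algorithm monitors memory allocations concurre
                                                  
The process optimizes configuration files asynchro
                                                  
The framework maintains configuration files asynch
This module optimizes thread pools efficiently.   
                                                  
                                                  
                                                  
                                                  
                                                  
                                                  
                                                  
                                                  
                                                  
                                                  
                                                  
                                                  
                                                  


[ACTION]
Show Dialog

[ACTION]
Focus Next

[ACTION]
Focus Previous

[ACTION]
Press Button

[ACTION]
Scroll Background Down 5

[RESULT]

                                                  
The process optimizes configuration files asynchro
                                                  
The framework maintains configuration files asynch
This module optimizes thread pools efficiently.   
                                                  
                                                  
                                                  
                                                  
                                                  
                                                  
                                                  
                                                  
                                                  
                                                  
                                                  
                                                  
                                                  
                                                  
                                                  
                                                  
                                                  
                                                  


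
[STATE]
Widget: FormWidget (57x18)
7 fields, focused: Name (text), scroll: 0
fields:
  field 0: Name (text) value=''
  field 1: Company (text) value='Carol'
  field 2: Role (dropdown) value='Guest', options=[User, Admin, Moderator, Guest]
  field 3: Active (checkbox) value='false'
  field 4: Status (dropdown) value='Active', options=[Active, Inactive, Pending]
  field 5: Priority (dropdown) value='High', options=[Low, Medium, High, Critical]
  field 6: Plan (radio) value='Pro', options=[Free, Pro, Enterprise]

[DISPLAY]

> Name:       [                                         ]
  Company:    [Carol                                    ]
  Role:       [Guest                                   ▼]
  Active:     [ ]                                        
  Status:     [Active                                  ▼]
  Priority:   [High                                    ▼]
  Plan:       ( ) Free  (●) Pro  ( ) Enterprise          
                                                         
                                                         
                                                         
                                                         
                                                         
                                                         
                                                         
                                                         
                                                         
                                                         
                                                         


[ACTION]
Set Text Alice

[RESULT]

> Name:       [Alice                                    ]
  Company:    [Carol                                    ]
  Role:       [Guest                                   ▼]
  Active:     [ ]                                        
  Status:     [Active                                  ▼]
  Priority:   [High                                    ▼]
  Plan:       ( ) Free  (●) Pro  ( ) Enterprise          
                                                         
                                                         
                                                         
                                                         
                                                         
                                                         
                                                         
                                                         
                                                         
                                                         
                                                         


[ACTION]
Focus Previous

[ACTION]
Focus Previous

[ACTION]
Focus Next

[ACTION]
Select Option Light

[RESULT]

  Name:       [Alice                                    ]
  Company:    [Carol                                    ]
  Role:       [Guest                                   ▼]
  Active:     [ ]                                        
  Status:     [Active                                  ▼]
  Priority:   [High                                    ▼]
> Plan:       ( ) Free  (●) Pro  ( ) Enterprise          
                                                         
                                                         
                                                         
                                                         
                                                         
                                                         
                                                         
                                                         
                                                         
                                                         
                                                         
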